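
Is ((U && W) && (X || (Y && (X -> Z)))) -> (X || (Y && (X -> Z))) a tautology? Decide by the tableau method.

Assume the negation and expand:
Initial set: {!(((U && W) && (X || (Y && (X -> Z)))) -> (X || (Y && (X -> Z))))}.
!(((U && W) && (X || (Y && (X -> Z)))) -> (X || (Y && (X -> Z)))): α-rule — add ((U && W) && (X || (Y && (X -> Z)))), !(X || (Y && (X -> Z))).
((U && W) && (X || (Y && (X -> Z)))): α-rule — add (U && W), (X || (Y && (X -> Z))).
!(X || (Y && (X -> Z))): α-rule — add !X, !(Y && (X -> Z)).
(U && W): α-rule — add U, W.
(X || (Y && (X -> Z))): β-rule — branch into X  //  (Y && (X -> Z)).
  branch 1 (add X):
    × closes — contains both X and !X.
  branch 2 (add (Y && (X -> Z))):
    (Y && (X -> Z)): α-rule — add Y, (X -> Z).
    !(Y && (X -> Z)): β-rule — branch into !Y  //  !(X -> Z).
      branch 2.1 (add !Y):
        × closes — contains both Y and !Y.
      branch 2.2 (add !(X -> Z)):
        !(X -> Z): α-rule — add X, !Z.
        × closes — contains both X and !X.
All 3 branches close.
Every branch closed, so the negation is unsatisfiable and the formula is valid.

Valid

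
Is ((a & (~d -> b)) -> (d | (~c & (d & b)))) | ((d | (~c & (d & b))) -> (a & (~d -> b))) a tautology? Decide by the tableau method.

Assume the negation and expand:
Initial set: {~(((a & (~d -> b)) -> (d | (~c & (d & b)))) | ((d | (~c & (d & b))) -> (a & (~d -> b))))}.
~(((a & (~d -> b)) -> (d | (~c & (d & b)))) | ((d | (~c & (d & b))) -> (a & (~d -> b)))): α-rule — add ~((a & (~d -> b)) -> (d | (~c & (d & b)))), ~((d | (~c & (d & b))) -> (a & (~d -> b))).
~((a & (~d -> b)) -> (d | (~c & (d & b)))): α-rule — add (a & (~d -> b)), ~(d | (~c & (d & b))).
~((d | (~c & (d & b))) -> (a & (~d -> b))): α-rule — add (d | (~c & (d & b))), ~(a & (~d -> b)).
(a & (~d -> b)): α-rule — add a, (~d -> b).
~(d | (~c & (d & b))): α-rule — add ~d, ~(~c & (d & b)).
(d | (~c & (d & b))): β-rule — branch into d  //  (~c & (d & b)).
  branch 1 (add d):
    × closes — contains both d and ~d.
  branch 2 (add (~c & (d & b))):
    (~c & (d & b)): α-rule — add ~c, (d & b).
    (d & b): α-rule — add d, b.
    × closes — contains both d and ~d.
All 2 branches close.
Every branch closed, so the negation is unsatisfiable and the formula is valid.

Valid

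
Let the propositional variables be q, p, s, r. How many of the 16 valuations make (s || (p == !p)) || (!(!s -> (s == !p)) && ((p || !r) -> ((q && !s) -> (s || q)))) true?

Initial set: {((s || (p == !p)) || (!(!s -> (s == !p)) && ((p || !r) -> ((q && !s) -> (s || q)))))}.
((s || (p == !p)) || (!(!s -> (s == !p)) && ((p || !r) -> ((q && !s) -> (s || q))))): β-rule — branch into (s || (p == !p))  //  (!(!s -> (s == !p)) && ((p || !r) -> ((q && !s) -> (s || q)))).
  branch 1 (add (s || (p == !p))):
    (s || (p == !p)): β-rule — branch into s  //  (p == !p).
      branch 1.1 (add s):
        ○ open, literals {s=T}.
      branch 1.2 (add (p == !p)):
        (p == !p): β-rule — branch into p, !p  //  !p, !!p.
          branch 1.2.1 (add p, !p):
            × closes — contains both p and !p.
          branch 1.2.2 (add !p, !!p):
            × closes — contains both p and !p.
  branch 2 (add (!(!s -> (s == !p)) && ((p || !r) -> ((q && !s) -> (s || q))))):
    (!(!s -> (s == !p)) && ((p || !r) -> ((q && !s) -> (s || q)))): α-rule — add !(!s -> (s == !p)), ((p || !r) -> ((q && !s) -> (s || q))).
    !(!s -> (s == !p)): α-rule — add !s, !(s == !p).
    ((p || !r) -> ((q && !s) -> (s || q))): β-rule — branch into !(p || !r)  //  ((q && !s) -> (s || q)).
      branch 2.1 (add !(p || !r)):
        !(p || !r): α-rule — add !p, !!r.
        !(s == !p): β-rule — branch into s, !!p  //  !s, !p.
          branch 2.1.1 (add s, !!p):
            × closes — contains both s and !s.
          branch 2.1.2 (add !s, !p):
            ○ open, literals {p=F, r=T, s=F}.
      branch 2.2 (add ((q && !s) -> (s || q))):
        !(s == !p): β-rule — branch into s, !!p  //  !s, !p.
          branch 2.2.1 (add s, !!p):
            × closes — contains both s and !s.
          branch 2.2.2 (add !s, !p):
            ((q && !s) -> (s || q)): β-rule — branch into !(q && !s)  //  (s || q).
              branch 2.2.2.1 (add !(q && !s)):
                !(q && !s): β-rule — branch into !q  //  !!s.
                  branch 2.2.2.1.1 (add !q):
                    ○ open, literals {p=F, q=F, s=F}.
                  branch 2.2.2.1.2 (add !!s):
                    × closes — contains both s and !s.
              branch 2.2.2.2 (add (s || q)):
                (s || q): β-rule — branch into s  //  q.
                  branch 2.2.2.2.1 (add s):
                    × closes — contains both s and !s.
                  branch 2.2.2.2.2 (add q):
                    ○ open, literals {p=F, q=T, s=F}.
6 branches closed, 4 open.
Each open branch fixes some atoms; the unmentioned ones are free. Counting distinct full assignments: branch {s=T} (q, p, r) contributes 8 new; branch {p=F, r=T, s=F} (q) contributes 2 new; branch {p=F, q=F, s=F} (r) contributes 1 new; branch {p=F, q=T, s=F} (r) contributes 1 new. Total: 12.

12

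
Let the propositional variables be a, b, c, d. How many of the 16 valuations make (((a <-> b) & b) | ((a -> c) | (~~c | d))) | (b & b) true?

15

Initial set: {((((a <-> b) & b) | ((a -> c) | (~~c | d))) | (b & b))}.
((((a <-> b) & b) | ((a -> c) | (~~c | d))) | (b & b)): β-rule — branch into (((a <-> b) & b) | ((a -> c) | (~~c | d)))  //  (b & b).
  branch 1 (add (((a <-> b) & b) | ((a -> c) | (~~c | d)))):
    (((a <-> b) & b) | ((a -> c) | (~~c | d))): β-rule — branch into ((a <-> b) & b)  //  ((a -> c) | (~~c | d)).
      branch 1.1 (add ((a <-> b) & b)):
        ((a <-> b) & b): α-rule — add (a <-> b), b.
        (a <-> b): β-rule — branch into a, b  //  ~a, ~b.
          branch 1.1.1 (add a, b):
            ○ open, literals {a=1, b=1}.
          branch 1.1.2 (add ~a, ~b):
            × closes — contains both b and ~b.
      branch 1.2 (add ((a -> c) | (~~c | d))):
        ((a -> c) | (~~c | d)): β-rule — branch into (a -> c)  //  (~~c | d).
          branch 1.2.1 (add (a -> c)):
            (a -> c): β-rule — branch into ~a  //  c.
              branch 1.2.1.1 (add ~a):
                ○ open, literals {a=0}.
              branch 1.2.1.2 (add c):
                ○ open, literals {c=1}.
          branch 1.2.2 (add (~~c | d)):
            (~~c | d): β-rule — branch into ~~c  //  d.
              branch 1.2.2.1 (add ~~c):
                ~~c: drop double negation, giving c.
                ○ open, literals {c=1}.
              branch 1.2.2.2 (add d):
                ○ open, literals {d=1}.
  branch 2 (add (b & b)):
    (b & b): α-rule — add b, b.
    ○ open, literals {b=1}.
1 branch closed, 6 open.
Each open branch fixes some atoms; the unmentioned ones are free. Counting distinct full assignments: branch {a=1, b=1} (c, d) contributes 4 new; branch {a=0} (b, c, d) contributes 8 new; branch {c=1} (a, b, d) contributes 2 new; branch {c=1} (a, b, d) contributes 0 new; branch {d=1} (a, b, c) contributes 1 new; branch {b=1} (a, c, d) contributes 0 new. Total: 15.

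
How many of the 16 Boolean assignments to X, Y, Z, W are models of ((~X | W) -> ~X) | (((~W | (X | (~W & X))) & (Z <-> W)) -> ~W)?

Initial set: {(((~X | W) -> ~X) | (((~W | (X | (~W & X))) & (Z <-> W)) -> ~W))}.
(((~X | W) -> ~X) | (((~W | (X | (~W & X))) & (Z <-> W)) -> ~W)): β-rule — branch into ((~X | W) -> ~X)  //  (((~W | (X | (~W & X))) & (Z <-> W)) -> ~W).
  branch 1 (add ((~X | W) -> ~X)):
    ((~X | W) -> ~X): β-rule — branch into ~(~X | W)  //  ~X.
      branch 1.1 (add ~(~X | W)):
        ~(~X | W): α-rule — add ~~X, ~W.
        ○ open, literals {W=false, X=true}.
      branch 1.2 (add ~X):
        ○ open, literals {X=false}.
  branch 2 (add (((~W | (X | (~W & X))) & (Z <-> W)) -> ~W)):
    (((~W | (X | (~W & X))) & (Z <-> W)) -> ~W): β-rule — branch into ~((~W | (X | (~W & X))) & (Z <-> W))  //  ~W.
      branch 2.1 (add ~((~W | (X | (~W & X))) & (Z <-> W))):
        ~((~W | (X | (~W & X))) & (Z <-> W)): β-rule — branch into ~(~W | (X | (~W & X)))  //  ~(Z <-> W).
          branch 2.1.1 (add ~(~W | (X | (~W & X)))):
            ~(~W | (X | (~W & X))): α-rule — add ~~W, ~(X | (~W & X)).
            ~(X | (~W & X)): α-rule — add ~X, ~(~W & X).
            ~(~W & X): β-rule — branch into ~~W  //  ~X.
              branch 2.1.1.1 (add ~~W):
                ○ open, literals {W=true, X=false}.
              branch 2.1.1.2 (add ~X):
                ○ open, literals {W=true, X=false}.
          branch 2.1.2 (add ~(Z <-> W)):
            ~(Z <-> W): β-rule — branch into Z, ~W  //  ~Z, W.
              branch 2.1.2.1 (add Z, ~W):
                ○ open, literals {W=false, Z=true}.
              branch 2.1.2.2 (add ~Z, W):
                ○ open, literals {W=true, Z=false}.
      branch 2.2 (add ~W):
        ○ open, literals {W=false}.
0 branches closed, 7 open.
Each open branch fixes some atoms; the unmentioned ones are free. Counting distinct full assignments: branch {W=false, X=true} (Y, Z) contributes 4 new; branch {X=false} (Y, Z, W) contributes 8 new; branch {W=true, X=false} (Y, Z) contributes 0 new; branch {W=true, X=false} (Y, Z) contributes 0 new; branch {W=false, Z=true} (X, Y) contributes 0 new; branch {W=true, Z=false} (X, Y) contributes 2 new; branch {W=false} (X, Y, Z) contributes 0 new. Total: 14.

14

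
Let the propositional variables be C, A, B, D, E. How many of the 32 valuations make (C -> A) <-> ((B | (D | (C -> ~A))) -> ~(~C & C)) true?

24

Initial set: {((C -> A) <-> ((B | (D | (C -> ~A))) -> ~(~C & C)))}.
((C -> A) <-> ((B | (D | (C -> ~A))) -> ~(~C & C))): β-rule — branch into (C -> A), ((B | (D | (C -> ~A))) -> ~(~C & C))  //  ~(C -> A), ~((B | (D | (C -> ~A))) -> ~(~C & C)).
  branch 1 (add (C -> A), ((B | (D | (C -> ~A))) -> ~(~C & C))):
    (C -> A): β-rule — branch into ~C  //  A.
      branch 1.1 (add ~C):
        ((B | (D | (C -> ~A))) -> ~(~C & C)): β-rule — branch into ~(B | (D | (C -> ~A)))  //  ~(~C & C).
          branch 1.1.1 (add ~(B | (D | (C -> ~A)))):
            ~(B | (D | (C -> ~A))): α-rule — add ~B, ~(D | (C -> ~A)).
            ~(D | (C -> ~A)): α-rule — add ~D, ~(C -> ~A).
            ~(C -> ~A): α-rule — add C, ~~A.
            × closes — contains both C and ~C.
          branch 1.1.2 (add ~(~C & C)):
            ~(~C & C): β-rule — branch into ~~C  //  ~C.
              branch 1.1.2.1 (add ~~C):
                × closes — contains both C and ~C.
              branch 1.1.2.2 (add ~C):
                ○ open, literals {C=false}.
      branch 1.2 (add A):
        ((B | (D | (C -> ~A))) -> ~(~C & C)): β-rule — branch into ~(B | (D | (C -> ~A)))  //  ~(~C & C).
          branch 1.2.1 (add ~(B | (D | (C -> ~A)))):
            ~(B | (D | (C -> ~A))): α-rule — add ~B, ~(D | (C -> ~A)).
            ~(D | (C -> ~A)): α-rule — add ~D, ~(C -> ~A).
            ~(C -> ~A): α-rule — add C, ~~A.
            ○ open, literals {A=true, B=false, C=true, D=false}.
          branch 1.2.2 (add ~(~C & C)):
            ~(~C & C): β-rule — branch into ~~C  //  ~C.
              branch 1.2.2.1 (add ~~C):
                ○ open, literals {A=true, C=true}.
              branch 1.2.2.2 (add ~C):
                ○ open, literals {A=true, C=false}.
  branch 2 (add ~(C -> A), ~((B | (D | (C -> ~A))) -> ~(~C & C))):
    ~(C -> A): α-rule — add C, ~A.
    ~((B | (D | (C -> ~A))) -> ~(~C & C)): α-rule — add (B | (D | (C -> ~A))), ~~(~C & C).
    ~~(~C & C): α-rule — add ~C, C.
    × closes — contains both C and ~C.
3 branches closed, 4 open.
Each open branch fixes some atoms; the unmentioned ones are free. Counting distinct full assignments: branch {C=false} (A, B, D, E) contributes 16 new; branch {A=true, B=false, C=true, D=false} (E) contributes 2 new; branch {A=true, C=true} (B, D, E) contributes 6 new; branch {A=true, C=false} (B, D, E) contributes 0 new. Total: 24.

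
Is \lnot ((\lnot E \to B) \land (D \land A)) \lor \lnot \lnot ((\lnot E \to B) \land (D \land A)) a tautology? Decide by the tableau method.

Assume the negation and expand:
Initial set: {\lnot (\lnot ((\lnot E \to B) \land (D \land A)) \lor \lnot \lnot ((\lnot E \to B) \land (D \land A)))}.
\lnot (\lnot ((\lnot E \to B) \land (D \land A)) \lor \lnot \lnot ((\lnot E \to B) \land (D \land A))): α-rule — add \lnot \lnot ((\lnot E \to B) \land (D \land A)), \lnot \lnot \lnot ((\lnot E \to B) \land (D \land A)).
\lnot \lnot ((\lnot E \to B) \land (D \land A)): α-rule — add (\lnot E \to B), (D \land A).
\lnot \lnot \lnot ((\lnot E \to B) \land (D \land A)): drop double negation, giving \lnot ((\lnot E \to B) \land (D \land A)).
(D \land A): α-rule — add D, A.
(\lnot E \to B): β-rule — branch into \lnot \lnot E  //  B.
  branch 1 (add \lnot \lnot E):
    \lnot ((\lnot E \to B) \land (D \land A)): β-rule — branch into \lnot (\lnot E \to B)  //  \lnot (D \land A).
      branch 1.1 (add \lnot (\lnot E \to B)):
        \lnot (\lnot E \to B): α-rule — add \lnot E, \lnot B.
        × closes — contains both E and \lnot E.
      branch 1.2 (add \lnot (D \land A)):
        \lnot (D \land A): β-rule — branch into \lnot D  //  \lnot A.
          branch 1.2.1 (add \lnot D):
            × closes — contains both D and \lnot D.
          branch 1.2.2 (add \lnot A):
            × closes — contains both A and \lnot A.
  branch 2 (add B):
    \lnot ((\lnot E \to B) \land (D \land A)): β-rule — branch into \lnot (\lnot E \to B)  //  \lnot (D \land A).
      branch 2.1 (add \lnot (\lnot E \to B)):
        \lnot (\lnot E \to B): α-rule — add \lnot E, \lnot B.
        × closes — contains both B and \lnot B.
      branch 2.2 (add \lnot (D \land A)):
        \lnot (D \land A): β-rule — branch into \lnot D  //  \lnot A.
          branch 2.2.1 (add \lnot D):
            × closes — contains both D and \lnot D.
          branch 2.2.2 (add \lnot A):
            × closes — contains both A and \lnot A.
All 6 branches close.
Every branch closed, so the negation is unsatisfiable and the formula is valid.

Valid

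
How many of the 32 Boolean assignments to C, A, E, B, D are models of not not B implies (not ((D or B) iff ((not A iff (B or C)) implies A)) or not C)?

Initial set: {(not not B implies (not ((D or B) iff ((not A iff (B or C)) implies A)) or not C))}.
(not not B implies (not ((D or B) iff ((not A iff (B or C)) implies A)) or not C)): β-rule — branch into not not not B  //  (not ((D or B) iff ((not A iff (B or C)) implies A)) or not C).
  branch 1 (add not not not B):
    not not not B: drop double negation, giving not B.
    ○ open, literals {B=false}.
  branch 2 (add (not ((D or B) iff ((not A iff (B or C)) implies A)) or not C)):
    (not ((D or B) iff ((not A iff (B or C)) implies A)) or not C): β-rule — branch into not ((D or B) iff ((not A iff (B or C)) implies A))  //  not C.
      branch 2.1 (add not ((D or B) iff ((not A iff (B or C)) implies A))):
        not ((D or B) iff ((not A iff (B or C)) implies A)): β-rule — branch into (D or B), not ((not A iff (B or C)) implies A)  //  not (D or B), ((not A iff (B or C)) implies A).
          branch 2.1.1 (add (D or B), not ((not A iff (B or C)) implies A)):
            not ((not A iff (B or C)) implies A): α-rule — add (not A iff (B or C)), not A.
            (D or B): β-rule — branch into D  //  B.
              branch 2.1.1.1 (add D):
                (not A iff (B or C)): β-rule — branch into not A, (B or C)  //  not not A, not (B or C).
                  branch 2.1.1.1.1 (add not A, (B or C)):
                    (B or C): β-rule — branch into B  //  C.
                      branch 2.1.1.1.1.1 (add B):
                        ○ open, literals {A=false, B=true, D=true}.
                      branch 2.1.1.1.1.2 (add C):
                        ○ open, literals {A=false, C=true, D=true}.
                  branch 2.1.1.1.2 (add not not A, not (B or C)):
                    × closes — contains both A and not A.
              branch 2.1.1.2 (add B):
                (not A iff (B or C)): β-rule — branch into not A, (B or C)  //  not not A, not (B or C).
                  branch 2.1.1.2.1 (add not A, (B or C)):
                    (B or C): β-rule — branch into B  //  C.
                      branch 2.1.1.2.1.1 (add B):
                        ○ open, literals {A=false, B=true}.
                      branch 2.1.1.2.1.2 (add C):
                        ○ open, literals {A=false, B=true, C=true}.
                  branch 2.1.1.2.2 (add not not A, not (B or C)):
                    × closes — contains both A and not A.
          branch 2.1.2 (add not (D or B), ((not A iff (B or C)) implies A)):
            not (D or B): α-rule — add not D, not B.
            ((not A iff (B or C)) implies A): β-rule — branch into not (not A iff (B or C))  //  A.
              branch 2.1.2.1 (add not (not A iff (B or C))):
                not (not A iff (B or C)): β-rule — branch into not A, not (B or C)  //  not not A, (B or C).
                  branch 2.1.2.1.1 (add not A, not (B or C)):
                    not (B or C): α-rule — add not B, not C.
                    ○ open, literals {A=false, B=false, C=false, D=false}.
                  branch 2.1.2.1.2 (add not not A, (B or C)):
                    (B or C): β-rule — branch into B  //  C.
                      branch 2.1.2.1.2.1 (add B):
                        × closes — contains both B and not B.
                      branch 2.1.2.1.2.2 (add C):
                        ○ open, literals {A=true, B=false, C=true, D=false}.
              branch 2.1.2.2 (add A):
                ○ open, literals {A=true, B=false, D=false}.
      branch 2.2 (add not C):
        ○ open, literals {C=false}.
3 branches closed, 9 open.
Each open branch fixes some atoms; the unmentioned ones are free. Counting distinct full assignments: branch {B=false} (C, A, E, D) contributes 16 new; branch {A=false, B=true, D=true} (C, E) contributes 4 new; branch {A=false, C=true, D=true} (E, B) contributes 0 new; branch {A=false, B=true} (C, E, D) contributes 4 new; branch {A=false, B=true, C=true} (E, D) contributes 0 new; branch {A=false, B=false, C=false, D=false} (E) contributes 0 new; branch {A=true, B=false, C=true, D=false} (E) contributes 0 new; branch {A=true, B=false, D=false} (C, E) contributes 0 new; branch {C=false} (A, E, B, D) contributes 4 new. Total: 28.

28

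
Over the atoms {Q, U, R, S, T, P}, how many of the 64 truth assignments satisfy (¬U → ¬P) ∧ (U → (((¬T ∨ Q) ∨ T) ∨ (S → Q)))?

Initial set: {T ((¬U → ¬P) ∧ (U → (((¬T ∨ Q) ∨ T) ∨ (S → Q))))}.
T ((¬U → ¬P) ∧ (U → (((¬T ∨ Q) ∨ T) ∨ (S → Q)))): α-rule — add T (¬U → ¬P), T (U → (((¬T ∨ Q) ∨ T) ∨ (S → Q))).
T (¬U → ¬P): β-rule — branch into F ¬U  //  T ¬P.
  branch 1 (add F ¬U):
    T (U → (((¬T ∨ Q) ∨ T) ∨ (S → Q))): β-rule — branch into F U  //  T (((¬T ∨ Q) ∨ T) ∨ (S → Q)).
      branch 1.1 (add F U):
        × closes — contains both U and ¬U.
      branch 1.2 (add T (((¬T ∨ Q) ∨ T) ∨ (S → Q))):
        T (((¬T ∨ Q) ∨ T) ∨ (S → Q)): β-rule — branch into T ((¬T ∨ Q) ∨ T)  //  T (S → Q).
          branch 1.2.1 (add T ((¬T ∨ Q) ∨ T)):
            T ((¬T ∨ Q) ∨ T): β-rule — branch into T (¬T ∨ Q)  //  T T.
              branch 1.2.1.1 (add T (¬T ∨ Q)):
                T (¬T ∨ Q): β-rule — branch into T ¬T  //  T Q.
                  branch 1.2.1.1.1 (add T ¬T):
                    ○ open, literals {T=0, U=1}.
                  branch 1.2.1.1.2 (add T Q):
                    ○ open, literals {Q=1, U=1}.
              branch 1.2.1.2 (add T T):
                ○ open, literals {T=1, U=1}.
          branch 1.2.2 (add T (S → Q)):
            T (S → Q): β-rule — branch into F S  //  T Q.
              branch 1.2.2.1 (add F S):
                ○ open, literals {S=0, U=1}.
              branch 1.2.2.2 (add T Q):
                ○ open, literals {Q=1, U=1}.
  branch 2 (add T ¬P):
    T (U → (((¬T ∨ Q) ∨ T) ∨ (S → Q))): β-rule — branch into F U  //  T (((¬T ∨ Q) ∨ T) ∨ (S → Q)).
      branch 2.1 (add F U):
        ○ open, literals {P=0, U=0}.
      branch 2.2 (add T (((¬T ∨ Q) ∨ T) ∨ (S → Q))):
        T (((¬T ∨ Q) ∨ T) ∨ (S → Q)): β-rule — branch into T ((¬T ∨ Q) ∨ T)  //  T (S → Q).
          branch 2.2.1 (add T ((¬T ∨ Q) ∨ T)):
            T ((¬T ∨ Q) ∨ T): β-rule — branch into T (¬T ∨ Q)  //  T T.
              branch 2.2.1.1 (add T (¬T ∨ Q)):
                T (¬T ∨ Q): β-rule — branch into T ¬T  //  T Q.
                  branch 2.2.1.1.1 (add T ¬T):
                    ○ open, literals {P=0, T=0}.
                  branch 2.2.1.1.2 (add T Q):
                    ○ open, literals {P=0, Q=1}.
              branch 2.2.1.2 (add T T):
                ○ open, literals {P=0, T=1}.
          branch 2.2.2 (add T (S → Q)):
            T (S → Q): β-rule — branch into F S  //  T Q.
              branch 2.2.2.1 (add F S):
                ○ open, literals {P=0, S=0}.
              branch 2.2.2.2 (add T Q):
                ○ open, literals {P=0, Q=1}.
1 branch closed, 11 open.
Each open branch fixes some atoms; the unmentioned ones are free. Counting distinct full assignments: branch {T=0, U=1} (Q, R, S, P) contributes 16 new; branch {Q=1, U=1} (R, S, T, P) contributes 8 new; branch {T=1, U=1} (Q, R, S, P) contributes 8 new; branch {S=0, U=1} (Q, R, T, P) contributes 0 new; branch {Q=1, U=1} (R, S, T, P) contributes 0 new; branch {P=0, U=0} (Q, R, S, T) contributes 16 new; branch {P=0, T=0} (Q, U, R, S) contributes 0 new; branch {P=0, Q=1} (U, R, S, T) contributes 0 new; branch {P=0, T=1} (Q, U, R, S) contributes 0 new; branch {P=0, S=0} (Q, U, R, T) contributes 0 new; branch {P=0, Q=1} (U, R, S, T) contributes 0 new. Total: 48.

48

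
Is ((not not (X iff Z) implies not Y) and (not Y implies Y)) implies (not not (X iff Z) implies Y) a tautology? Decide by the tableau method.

Valid

Assume the negation and expand:
Initial set: {not (((not not (X iff Z) implies not Y) and (not Y implies Y)) implies (not not (X iff Z) implies Y))}.
not (((not not (X iff Z) implies not Y) and (not Y implies Y)) implies (not not (X iff Z) implies Y)): α-rule — add ((not not (X iff Z) implies not Y) and (not Y implies Y)), not (not not (X iff Z) implies Y).
((not not (X iff Z) implies not Y) and (not Y implies Y)): α-rule — add (not not (X iff Z) implies not Y), (not Y implies Y).
not (not not (X iff Z) implies Y): α-rule — add not not (X iff Z), not Y.
not not (X iff Z): drop double negation, giving (X iff Z).
(not not (X iff Z) implies not Y): β-rule — branch into not not not (X iff Z)  //  not Y.
  branch 1 (add not not not (X iff Z)):
    not not not (X iff Z): drop double negation, giving not (X iff Z).
    (not Y implies Y): β-rule — branch into not not Y  //  Y.
      branch 1.1 (add not not Y):
        × closes — contains both Y and not Y.
      branch 1.2 (add Y):
        × closes — contains both Y and not Y.
  branch 2 (add not Y):
    (not Y implies Y): β-rule — branch into not not Y  //  Y.
      branch 2.1 (add not not Y):
        × closes — contains both Y and not Y.
      branch 2.2 (add Y):
        × closes — contains both Y and not Y.
All 4 branches close.
Every branch closed, so the negation is unsatisfiable and the formula is valid.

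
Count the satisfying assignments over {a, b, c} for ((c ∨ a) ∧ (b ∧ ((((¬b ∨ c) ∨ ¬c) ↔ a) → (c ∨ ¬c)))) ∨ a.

5

Initial set: {(((c ∨ a) ∧ (b ∧ ((((¬b ∨ c) ∨ ¬c) ↔ a) → (c ∨ ¬c)))) ∨ a)}.
(((c ∨ a) ∧ (b ∧ ((((¬b ∨ c) ∨ ¬c) ↔ a) → (c ∨ ¬c)))) ∨ a): β-rule — branch into ((c ∨ a) ∧ (b ∧ ((((¬b ∨ c) ∨ ¬c) ↔ a) → (c ∨ ¬c))))  //  a.
  branch 1 (add ((c ∨ a) ∧ (b ∧ ((((¬b ∨ c) ∨ ¬c) ↔ a) → (c ∨ ¬c))))):
    ((c ∨ a) ∧ (b ∧ ((((¬b ∨ c) ∨ ¬c) ↔ a) → (c ∨ ¬c)))): α-rule — add (c ∨ a), (b ∧ ((((¬b ∨ c) ∨ ¬c) ↔ a) → (c ∨ ¬c))).
    (b ∧ ((((¬b ∨ c) ∨ ¬c) ↔ a) → (c ∨ ¬c))): α-rule — add b, ((((¬b ∨ c) ∨ ¬c) ↔ a) → (c ∨ ¬c)).
    (c ∨ a): β-rule — branch into c  //  a.
      branch 1.1 (add c):
        ((((¬b ∨ c) ∨ ¬c) ↔ a) → (c ∨ ¬c)): β-rule — branch into ¬(((¬b ∨ c) ∨ ¬c) ↔ a)  //  (c ∨ ¬c).
          branch 1.1.1 (add ¬(((¬b ∨ c) ∨ ¬c) ↔ a)):
            ¬(((¬b ∨ c) ∨ ¬c) ↔ a): β-rule — branch into ((¬b ∨ c) ∨ ¬c), ¬a  //  ¬((¬b ∨ c) ∨ ¬c), a.
              branch 1.1.1.1 (add ((¬b ∨ c) ∨ ¬c), ¬a):
                ((¬b ∨ c) ∨ ¬c): β-rule — branch into (¬b ∨ c)  //  ¬c.
                  branch 1.1.1.1.1 (add (¬b ∨ c)):
                    (¬b ∨ c): β-rule — branch into ¬b  //  c.
                      branch 1.1.1.1.1.1 (add ¬b):
                        × closes — contains both b and ¬b.
                      branch 1.1.1.1.1.2 (add c):
                        ○ open, literals {a=0, b=1, c=1}.
                  branch 1.1.1.1.2 (add ¬c):
                    × closes — contains both c and ¬c.
              branch 1.1.1.2 (add ¬((¬b ∨ c) ∨ ¬c), a):
                ¬((¬b ∨ c) ∨ ¬c): α-rule — add ¬(¬b ∨ c), ¬¬c.
                ¬(¬b ∨ c): α-rule — add ¬¬b, ¬c.
                × closes — contains both c and ¬c.
          branch 1.1.2 (add (c ∨ ¬c)):
            (c ∨ ¬c): β-rule — branch into c  //  ¬c.
              branch 1.1.2.1 (add c):
                ○ open, literals {b=1, c=1}.
              branch 1.1.2.2 (add ¬c):
                × closes — contains both c and ¬c.
      branch 1.2 (add a):
        ((((¬b ∨ c) ∨ ¬c) ↔ a) → (c ∨ ¬c)): β-rule — branch into ¬(((¬b ∨ c) ∨ ¬c) ↔ a)  //  (c ∨ ¬c).
          branch 1.2.1 (add ¬(((¬b ∨ c) ∨ ¬c) ↔ a)):
            ¬(((¬b ∨ c) ∨ ¬c) ↔ a): β-rule — branch into ((¬b ∨ c) ∨ ¬c), ¬a  //  ¬((¬b ∨ c) ∨ ¬c), a.
              branch 1.2.1.1 (add ((¬b ∨ c) ∨ ¬c), ¬a):
                × closes — contains both a and ¬a.
              branch 1.2.1.2 (add ¬((¬b ∨ c) ∨ ¬c), a):
                ¬((¬b ∨ c) ∨ ¬c): α-rule — add ¬(¬b ∨ c), ¬¬c.
                ¬(¬b ∨ c): α-rule — add ¬¬b, ¬c.
                × closes — contains both c and ¬c.
          branch 1.2.2 (add (c ∨ ¬c)):
            (c ∨ ¬c): β-rule — branch into c  //  ¬c.
              branch 1.2.2.1 (add c):
                ○ open, literals {a=1, b=1, c=1}.
              branch 1.2.2.2 (add ¬c):
                ○ open, literals {a=1, b=1, c=0}.
  branch 2 (add a):
    ○ open, literals {a=1}.
6 branches closed, 5 open.
Each open branch fixes some atoms; the unmentioned ones are free. Counting distinct full assignments: branch {a=0, b=1, c=1} (none free) contributes 1 new; branch {b=1, c=1} (a) contributes 1 new; branch {a=1, b=1, c=1} (none free) contributes 0 new; branch {a=1, b=1, c=0} (none free) contributes 1 new; branch {a=1} (b, c) contributes 2 new. Total: 5.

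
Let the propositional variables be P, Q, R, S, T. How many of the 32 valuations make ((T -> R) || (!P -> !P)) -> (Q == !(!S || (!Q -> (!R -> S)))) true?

16

Initial set: {(((T -> R) || (!P -> !P)) -> (Q == !(!S || (!Q -> (!R -> S)))))}.
(((T -> R) || (!P -> !P)) -> (Q == !(!S || (!Q -> (!R -> S))))): β-rule — branch into !((T -> R) || (!P -> !P))  //  (Q == !(!S || (!Q -> (!R -> S)))).
  branch 1 (add !((T -> R) || (!P -> !P))):
    !((T -> R) || (!P -> !P)): α-rule — add !(T -> R), !(!P -> !P).
    !(T -> R): α-rule — add T, !R.
    !(!P -> !P): α-rule — add !P, !!P.
    × closes — contains both P and !P.
  branch 2 (add (Q == !(!S || (!Q -> (!R -> S))))):
    (Q == !(!S || (!Q -> (!R -> S)))): β-rule — branch into Q, !(!S || (!Q -> (!R -> S)))  //  !Q, !!(!S || (!Q -> (!R -> S))).
      branch 2.1 (add Q, !(!S || (!Q -> (!R -> S)))):
        !(!S || (!Q -> (!R -> S))): α-rule — add !!S, !(!Q -> (!R -> S)).
        !(!Q -> (!R -> S)): α-rule — add !Q, !(!R -> S).
        × closes — contains both Q and !Q.
      branch 2.2 (add !Q, !!(!S || (!Q -> (!R -> S)))):
        !!(!S || (!Q -> (!R -> S))): β-rule — branch into !S  //  (!Q -> (!R -> S)).
          branch 2.2.1 (add !S):
            ○ open, literals {Q=F, S=F}.
          branch 2.2.2 (add (!Q -> (!R -> S))):
            (!Q -> (!R -> S)): β-rule — branch into !!Q  //  (!R -> S).
              branch 2.2.2.1 (add !!Q):
                × closes — contains both Q and !Q.
              branch 2.2.2.2 (add (!R -> S)):
                (!R -> S): β-rule — branch into !!R  //  S.
                  branch 2.2.2.2.1 (add !!R):
                    ○ open, literals {Q=F, R=T}.
                  branch 2.2.2.2.2 (add S):
                    ○ open, literals {Q=F, S=T}.
3 branches closed, 3 open.
Each open branch fixes some atoms; the unmentioned ones are free. Counting distinct full assignments: branch {Q=F, S=F} (P, R, T) contributes 8 new; branch {Q=F, R=T} (P, S, T) contributes 4 new; branch {Q=F, S=T} (P, R, T) contributes 4 new. Total: 16.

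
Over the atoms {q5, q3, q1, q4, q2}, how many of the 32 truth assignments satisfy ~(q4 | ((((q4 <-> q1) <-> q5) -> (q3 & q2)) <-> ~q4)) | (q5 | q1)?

24

Initial set: {T (~(q4 | ((((q4 <-> q1) <-> q5) -> (q3 & q2)) <-> ~q4)) | (q5 | q1))}.
T (~(q4 | ((((q4 <-> q1) <-> q5) -> (q3 & q2)) <-> ~q4)) | (q5 | q1)): β-rule — branch into T ~(q4 | ((((q4 <-> q1) <-> q5) -> (q3 & q2)) <-> ~q4))  //  T (q5 | q1).
  branch 1 (add T ~(q4 | ((((q4 <-> q1) <-> q5) -> (q3 & q2)) <-> ~q4))):
    T ~(q4 | ((((q4 <-> q1) <-> q5) -> (q3 & q2)) <-> ~q4)): α-rule — add F q4, F ((((q4 <-> q1) <-> q5) -> (q3 & q2)) <-> ~q4).
    F ((((q4 <-> q1) <-> q5) -> (q3 & q2)) <-> ~q4): β-rule — branch into T (((q4 <-> q1) <-> q5) -> (q3 & q2)), F ~q4  //  F (((q4 <-> q1) <-> q5) -> (q3 & q2)), T ~q4.
      branch 1.1 (add T (((q4 <-> q1) <-> q5) -> (q3 & q2)), F ~q4):
        × closes — contains both q4 and ~q4.
      branch 1.2 (add F (((q4 <-> q1) <-> q5) -> (q3 & q2)), T ~q4):
        F (((q4 <-> q1) <-> q5) -> (q3 & q2)): α-rule — add T ((q4 <-> q1) <-> q5), F (q3 & q2).
        T ((q4 <-> q1) <-> q5): β-rule — branch into T (q4 <-> q1), T q5  //  F (q4 <-> q1), F q5.
          branch 1.2.1 (add T (q4 <-> q1), T q5):
            F (q3 & q2): β-rule — branch into F q3  //  F q2.
              branch 1.2.1.1 (add F q3):
                T (q4 <-> q1): β-rule — branch into T q4, T q1  //  F q4, F q1.
                  branch 1.2.1.1.1 (add T q4, T q1):
                    × closes — contains both q4 and ~q4.
                  branch 1.2.1.1.2 (add F q4, F q1):
                    ○ open, literals {q1=F, q3=F, q4=F, q5=T}.
              branch 1.2.1.2 (add F q2):
                T (q4 <-> q1): β-rule — branch into T q4, T q1  //  F q4, F q1.
                  branch 1.2.1.2.1 (add T q4, T q1):
                    × closes — contains both q4 and ~q4.
                  branch 1.2.1.2.2 (add F q4, F q1):
                    ○ open, literals {q1=F, q2=F, q4=F, q5=T}.
          branch 1.2.2 (add F (q4 <-> q1), F q5):
            F (q3 & q2): β-rule — branch into F q3  //  F q2.
              branch 1.2.2.1 (add F q3):
                F (q4 <-> q1): β-rule — branch into T q4, F q1  //  F q4, T q1.
                  branch 1.2.2.1.1 (add T q4, F q1):
                    × closes — contains both q4 and ~q4.
                  branch 1.2.2.1.2 (add F q4, T q1):
                    ○ open, literals {q1=T, q3=F, q4=F, q5=F}.
              branch 1.2.2.2 (add F q2):
                F (q4 <-> q1): β-rule — branch into T q4, F q1  //  F q4, T q1.
                  branch 1.2.2.2.1 (add T q4, F q1):
                    × closes — contains both q4 and ~q4.
                  branch 1.2.2.2.2 (add F q4, T q1):
                    ○ open, literals {q1=T, q2=F, q4=F, q5=F}.
  branch 2 (add T (q5 | q1)):
    T (q5 | q1): β-rule — branch into T q5  //  T q1.
      branch 2.1 (add T q5):
        ○ open, literals {q5=T}.
      branch 2.2 (add T q1):
        ○ open, literals {q1=T}.
5 branches closed, 6 open.
Each open branch fixes some atoms; the unmentioned ones are free. Counting distinct full assignments: branch {q1=F, q3=F, q4=F, q5=T} (q2) contributes 2 new; branch {q1=F, q2=F, q4=F, q5=T} (q3) contributes 1 new; branch {q1=T, q3=F, q4=F, q5=F} (q2) contributes 2 new; branch {q1=T, q2=F, q4=F, q5=F} (q3) contributes 1 new; branch {q5=T} (q3, q1, q4, q2) contributes 13 new; branch {q1=T} (q5, q3, q4, q2) contributes 5 new. Total: 24.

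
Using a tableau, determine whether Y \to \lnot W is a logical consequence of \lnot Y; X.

Initial set: {\lnot Y; X; \lnot (Y \to \lnot W)}.
\lnot (Y \to \lnot W): α-rule — add Y, \lnot \lnot W.
× closes — contains both Y and \lnot Y.
All 1 branch closes.
Every branch closed, so the premises entail the conclusion.

Yes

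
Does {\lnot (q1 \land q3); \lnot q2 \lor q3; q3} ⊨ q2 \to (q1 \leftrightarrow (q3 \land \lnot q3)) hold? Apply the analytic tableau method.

Initial set: {T \lnot (q1 \land q3); T (\lnot q2 \lor q3); T q3; F (q2 \to (q1 \leftrightarrow (q3 \land \lnot q3)))}.
F (q2 \to (q1 \leftrightarrow (q3 \land \lnot q3))): α-rule — add T q2, F (q1 \leftrightarrow (q3 \land \lnot q3)).
T \lnot (q1 \land q3): β-rule — branch into F q1  //  F q3.
  branch 1 (add F q1):
    T (\lnot q2 \lor q3): β-rule — branch into T \lnot q2  //  T q3.
      branch 1.1 (add T \lnot q2):
        × closes — contains both q2 and \lnot q2.
      branch 1.2 (add T q3):
        F (q1 \leftrightarrow (q3 \land \lnot q3)): β-rule — branch into T q1, F (q3 \land \lnot q3)  //  F q1, T (q3 \land \lnot q3).
          branch 1.2.1 (add T q1, F (q3 \land \lnot q3)):
            × closes — contains both q1 and \lnot q1.
          branch 1.2.2 (add F q1, T (q3 \land \lnot q3)):
            T (q3 \land \lnot q3): α-rule — add T q3, T \lnot q3.
            × closes — contains both q3 and \lnot q3.
  branch 2 (add F q3):
    × closes — contains both q3 and \lnot q3.
All 4 branches close.
Every branch closed, so the premises entail the conclusion.

Yes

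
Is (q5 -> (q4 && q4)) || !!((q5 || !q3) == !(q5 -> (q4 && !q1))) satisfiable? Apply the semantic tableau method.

Initial set: {((q5 -> (q4 && q4)) || !!((q5 || !q3) == !(q5 -> (q4 && !q1))))}.
((q5 -> (q4 && q4)) || !!((q5 || !q3) == !(q5 -> (q4 && !q1)))): β-rule — branch into (q5 -> (q4 && q4))  //  !!((q5 || !q3) == !(q5 -> (q4 && !q1))).
  branch 1 (add (q5 -> (q4 && q4))):
    (q5 -> (q4 && q4)): β-rule — branch into !q5  //  (q4 && q4).
      branch 1.1 (add !q5):
        ○ open, literals {q5=false}.
      branch 1.2 (add (q4 && q4)):
        (q4 && q4): α-rule — add q4, q4.
        ○ open, literals {q4=true}.
  branch 2 (add !!((q5 || !q3) == !(q5 -> (q4 && !q1)))):
    !!((q5 || !q3) == !(q5 -> (q4 && !q1))): drop double negation, giving ((q5 || !q3) == !(q5 -> (q4 && !q1))).
    ((q5 || !q3) == !(q5 -> (q4 && !q1))): β-rule — branch into (q5 || !q3), !(q5 -> (q4 && !q1))  //  !(q5 || !q3), !!(q5 -> (q4 && !q1)).
      branch 2.1 (add (q5 || !q3), !(q5 -> (q4 && !q1))):
        !(q5 -> (q4 && !q1)): α-rule — add q5, !(q4 && !q1).
        (q5 || !q3): β-rule — branch into q5  //  !q3.
          branch 2.1.1 (add q5):
            !(q4 && !q1): β-rule — branch into !q4  //  !!q1.
              branch 2.1.1.1 (add !q4):
                ○ open, literals {q4=false, q5=true}.
              branch 2.1.1.2 (add !!q1):
                ○ open, literals {q1=true, q5=true}.
          branch 2.1.2 (add !q3):
            !(q4 && !q1): β-rule — branch into !q4  //  !!q1.
              branch 2.1.2.1 (add !q4):
                ○ open, literals {q3=false, q4=false, q5=true}.
              branch 2.1.2.2 (add !!q1):
                ○ open, literals {q1=true, q3=false, q5=true}.
      branch 2.2 (add !(q5 || !q3), !!(q5 -> (q4 && !q1))):
        !(q5 || !q3): α-rule — add !q5, !!q3.
        !!(q5 -> (q4 && !q1)): β-rule — branch into !q5  //  (q4 && !q1).
          branch 2.2.1 (add !q5):
            ○ open, literals {q3=true, q5=false}.
          branch 2.2.2 (add (q4 && !q1)):
            (q4 && !q1): α-rule — add q4, !q1.
            ○ open, literals {q1=false, q3=true, q4=true, q5=false}.
0 branches closed, 8 open.
An open branch gives a satisfying assignment: q5=false.

Satisfiable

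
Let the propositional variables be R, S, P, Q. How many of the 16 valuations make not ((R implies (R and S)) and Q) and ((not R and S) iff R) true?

2

Initial set: {(not ((R implies (R and S)) and Q) and ((not R and S) iff R))}.
(not ((R implies (R and S)) and Q) and ((not R and S) iff R)): α-rule — add not ((R implies (R and S)) and Q), ((not R and S) iff R).
not ((R implies (R and S)) and Q): β-rule — branch into not (R implies (R and S))  //  not Q.
  branch 1 (add not (R implies (R and S))):
    not (R implies (R and S)): α-rule — add R, not (R and S).
    ((not R and S) iff R): β-rule — branch into (not R and S), R  //  not (not R and S), not R.
      branch 1.1 (add (not R and S), R):
        (not R and S): α-rule — add not R, S.
        × closes — contains both R and not R.
      branch 1.2 (add not (not R and S), not R):
        × closes — contains both R and not R.
  branch 2 (add not Q):
    ((not R and S) iff R): β-rule — branch into (not R and S), R  //  not (not R and S), not R.
      branch 2.1 (add (not R and S), R):
        (not R and S): α-rule — add not R, S.
        × closes — contains both R and not R.
      branch 2.2 (add not (not R and S), not R):
        not (not R and S): β-rule — branch into not not R  //  not S.
          branch 2.2.1 (add not not R):
            × closes — contains both R and not R.
          branch 2.2.2 (add not S):
            ○ open, literals {Q=F, R=F, S=F}.
4 branches closed, 1 open.
Each open branch fixes some atoms; the unmentioned ones are free. Counting distinct full assignments: branch {Q=F, R=F, S=F} (P) contributes 2 new. Total: 2.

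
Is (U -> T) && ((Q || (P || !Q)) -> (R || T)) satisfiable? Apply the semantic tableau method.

Initial set: {((U -> T) && ((Q || (P || !Q)) -> (R || T)))}.
((U -> T) && ((Q || (P || !Q)) -> (R || T))): α-rule — add (U -> T), ((Q || (P || !Q)) -> (R || T)).
(U -> T): β-rule — branch into !U  //  T.
  branch 1 (add !U):
    ((Q || (P || !Q)) -> (R || T)): β-rule — branch into !(Q || (P || !Q))  //  (R || T).
      branch 1.1 (add !(Q || (P || !Q))):
        !(Q || (P || !Q)): α-rule — add !Q, !(P || !Q).
        !(P || !Q): α-rule — add !P, !!Q.
        × closes — contains both Q and !Q.
      branch 1.2 (add (R || T)):
        (R || T): β-rule — branch into R  //  T.
          branch 1.2.1 (add R):
            ○ open, literals {R=true, U=false}.
          branch 1.2.2 (add T):
            ○ open, literals {T=true, U=false}.
  branch 2 (add T):
    ((Q || (P || !Q)) -> (R || T)): β-rule — branch into !(Q || (P || !Q))  //  (R || T).
      branch 2.1 (add !(Q || (P || !Q))):
        !(Q || (P || !Q)): α-rule — add !Q, !(P || !Q).
        !(P || !Q): α-rule — add !P, !!Q.
        × closes — contains both Q and !Q.
      branch 2.2 (add (R || T)):
        (R || T): β-rule — branch into R  //  T.
          branch 2.2.1 (add R):
            ○ open, literals {R=true, T=true}.
          branch 2.2.2 (add T):
            ○ open, literals {T=true}.
2 branches closed, 4 open.
An open branch gives a satisfying assignment: R=true, U=false.

Satisfiable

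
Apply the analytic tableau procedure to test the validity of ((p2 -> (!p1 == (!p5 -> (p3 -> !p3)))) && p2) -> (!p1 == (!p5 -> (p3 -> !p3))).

Valid

Assume the negation and expand:
Initial set: {!(((p2 -> (!p1 == (!p5 -> (p3 -> !p3)))) && p2) -> (!p1 == (!p5 -> (p3 -> !p3))))}.
!(((p2 -> (!p1 == (!p5 -> (p3 -> !p3)))) && p2) -> (!p1 == (!p5 -> (p3 -> !p3)))): α-rule — add ((p2 -> (!p1 == (!p5 -> (p3 -> !p3)))) && p2), !(!p1 == (!p5 -> (p3 -> !p3))).
((p2 -> (!p1 == (!p5 -> (p3 -> !p3)))) && p2): α-rule — add (p2 -> (!p1 == (!p5 -> (p3 -> !p3)))), p2.
!(!p1 == (!p5 -> (p3 -> !p3))): β-rule — branch into !p1, !(!p5 -> (p3 -> !p3))  //  !!p1, (!p5 -> (p3 -> !p3)).
  branch 1 (add !p1, !(!p5 -> (p3 -> !p3))):
    !(!p5 -> (p3 -> !p3)): α-rule — add !p5, !(p3 -> !p3).
    !(p3 -> !p3): α-rule — add p3, !!p3.
    (p2 -> (!p1 == (!p5 -> (p3 -> !p3)))): β-rule — branch into !p2  //  (!p1 == (!p5 -> (p3 -> !p3))).
      branch 1.1 (add !p2):
        × closes — contains both p2 and !p2.
      branch 1.2 (add (!p1 == (!p5 -> (p3 -> !p3)))):
        (!p1 == (!p5 -> (p3 -> !p3))): β-rule — branch into !p1, (!p5 -> (p3 -> !p3))  //  !!p1, !(!p5 -> (p3 -> !p3)).
          branch 1.2.1 (add !p1, (!p5 -> (p3 -> !p3))):
            (!p5 -> (p3 -> !p3)): β-rule — branch into !!p5  //  (p3 -> !p3).
              branch 1.2.1.1 (add !!p5):
                × closes — contains both p5 and !p5.
              branch 1.2.1.2 (add (p3 -> !p3)):
                (p3 -> !p3): β-rule — branch into !p3  //  !p3.
                  branch 1.2.1.2.1 (add !p3):
                    × closes — contains both p3 and !p3.
                  branch 1.2.1.2.2 (add !p3):
                    × closes — contains both p3 and !p3.
          branch 1.2.2 (add !!p1, !(!p5 -> (p3 -> !p3))):
            × closes — contains both p1 and !p1.
  branch 2 (add !!p1, (!p5 -> (p3 -> !p3))):
    (p2 -> (!p1 == (!p5 -> (p3 -> !p3)))): β-rule — branch into !p2  //  (!p1 == (!p5 -> (p3 -> !p3))).
      branch 2.1 (add !p2):
        × closes — contains both p2 and !p2.
      branch 2.2 (add (!p1 == (!p5 -> (p3 -> !p3)))):
        (!p5 -> (p3 -> !p3)): β-rule — branch into !!p5  //  (p3 -> !p3).
          branch 2.2.1 (add !!p5):
            (!p1 == (!p5 -> (p3 -> !p3))): β-rule — branch into !p1, (!p5 -> (p3 -> !p3))  //  !!p1, !(!p5 -> (p3 -> !p3)).
              branch 2.2.1.1 (add !p1, (!p5 -> (p3 -> !p3))):
                × closes — contains both p1 and !p1.
              branch 2.2.1.2 (add !!p1, !(!p5 -> (p3 -> !p3))):
                !(!p5 -> (p3 -> !p3)): α-rule — add !p5, !(p3 -> !p3).
                × closes — contains both p5 and !p5.
          branch 2.2.2 (add (p3 -> !p3)):
            (!p1 == (!p5 -> (p3 -> !p3))): β-rule — branch into !p1, (!p5 -> (p3 -> !p3))  //  !!p1, !(!p5 -> (p3 -> !p3)).
              branch 2.2.2.1 (add !p1, (!p5 -> (p3 -> !p3))):
                × closes — contains both p1 and !p1.
              branch 2.2.2.2 (add !!p1, !(!p5 -> (p3 -> !p3))):
                !(!p5 -> (p3 -> !p3)): α-rule — add !p5, !(p3 -> !p3).
                !(p3 -> !p3): α-rule — add p3, !!p3.
                (p3 -> !p3): β-rule — branch into !p3  //  !p3.
                  branch 2.2.2.2.1 (add !p3):
                    × closes — contains both p3 and !p3.
                  branch 2.2.2.2.2 (add !p3):
                    × closes — contains both p3 and !p3.
All 11 branches close.
Every branch closed, so the negation is unsatisfiable and the formula is valid.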